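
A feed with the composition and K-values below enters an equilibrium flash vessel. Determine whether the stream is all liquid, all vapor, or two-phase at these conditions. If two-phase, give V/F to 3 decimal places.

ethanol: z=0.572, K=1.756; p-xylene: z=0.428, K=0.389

two-phase, V/F = 0.370

ΣzᵢKᵢ = 1.171; Σzᵢ/Kᵢ = 1.426.
Both exceed 1, so a two-phase solution exists.
Binary case is linear: z₁(K₁−1)(1+ψ(K₂−1)) + z₂(K₂−1)(1+ψ(K₁−1)) = 0
⇒ ψ = [z₁(K₁−1)+z₂(K₂−1)] / [−(K₁−1)(K₂−1)] = 0.1709/0.4619 = 0.370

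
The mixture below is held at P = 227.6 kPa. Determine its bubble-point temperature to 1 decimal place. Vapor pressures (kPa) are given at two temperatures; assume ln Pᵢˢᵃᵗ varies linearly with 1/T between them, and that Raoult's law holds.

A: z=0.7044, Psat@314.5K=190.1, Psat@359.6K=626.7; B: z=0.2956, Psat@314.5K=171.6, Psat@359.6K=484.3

Bubble-point temperature: ΣzᵢPᵢˢᵃᵗ(T) = P. Interpolate ln Pᵢˢᵃᵗ = aᵢ + bᵢ/T.
  T = 314.5 K: ΣzᵢPᵢˢᵃᵗ = 184.63 kPa
  T = 359.6 K: ΣzᵢPᵢˢᵃᵗ = 584.61 kPa
  T = 337.1 K: ΣzᵢPᵢˢᵃᵗ = 341.69 kPa
  T = 325.8 K: ΣzᵢPᵢˢᵃᵗ = 253.82 kPa
  T = 320.1 K: ΣzᵢPᵢˢᵃᵗ = 216.77 kPa
  T = 323.0 K: ΣzᵢPᵢˢᵃᵗ = 235.05 kPa
Interpolating between 320.1 K and 323.0 K gives T ≈ 321.8 K.

T = 321.8 K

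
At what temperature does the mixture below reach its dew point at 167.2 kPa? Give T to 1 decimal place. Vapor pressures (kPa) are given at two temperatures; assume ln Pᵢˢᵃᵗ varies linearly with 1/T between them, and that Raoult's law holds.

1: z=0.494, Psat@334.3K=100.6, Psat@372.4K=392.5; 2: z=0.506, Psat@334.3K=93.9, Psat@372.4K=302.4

T = 349.7 K

Dew-point temperature: Σzᵢ·P/Pᵢˢᵃᵗ(T) = 1. Interpolate ln Pᵢˢᵃᵗ = aᵢ + bᵢ/T.
  T = 334.3 K: ΣzᵢP/Pᵢˢᵃᵗ = 1.7220
  T = 372.4 K: ΣzᵢP/Pᵢˢᵃᵗ = 0.4902
  T = 353.4 K: ΣzᵢP/Pᵢˢᵃᵗ = 0.8857
  T = 343.9 K: ΣzᵢP/Pᵢˢᵃᵗ = 1.2211
  T = 348.6 K: ΣzᵢP/Pᵢˢᵃᵗ = 1.0394
  T = 351.0 K: ΣzᵢP/Pᵢˢᵃᵗ = 0.9589
  T = 349.8 K: ΣzᵢP/Pᵢˢᵃᵗ = 0.9982
Interpolating between 348.6 K and 349.8 K gives T ≈ 349.7 K.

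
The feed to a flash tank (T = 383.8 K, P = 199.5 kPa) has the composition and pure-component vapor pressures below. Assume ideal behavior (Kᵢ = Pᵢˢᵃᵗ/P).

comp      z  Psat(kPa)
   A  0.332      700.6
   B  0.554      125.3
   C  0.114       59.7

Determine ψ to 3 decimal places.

Raoult's law: Kᵢ = Pᵢˢᵃᵗ/P = Pᵢˢᵃᵗ/199.5.
  K_A = 700.6/199.5 = 3.51178, K_B = 125.3/199.5 = 0.62807, K_C = 59.7/199.5 = 0.29925
Rachford–Rice: g(ψ) = Σ zᵢ(Kᵢ−1)/(1+ψ(Kᵢ−1)) = 0.
Feasibility: ΣzᵢKᵢ = 1.548, Σzᵢ/Kᵢ = 1.358 — both > 1, two phases present.
Iterate (Newton) starting at ψ = 0.51:
  ψ = 0.510: g = -0.0130, g' = -0.655 → ψ = 0.490
Converged at ψ = 0.490.

ψ = 0.490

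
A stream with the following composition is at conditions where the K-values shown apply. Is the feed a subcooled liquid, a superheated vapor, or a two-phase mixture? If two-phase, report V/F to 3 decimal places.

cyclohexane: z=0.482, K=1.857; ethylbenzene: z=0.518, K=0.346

ΣzᵢKᵢ = 1.074; Σzᵢ/Kᵢ = 1.757.
Both exceed 1, so a two-phase solution exists.
Material balance + equilibrium reduce to Σ zᵢ(Kᵢ−1)/(1+ψ(Kᵢ−1)) = 0.
Binary case is linear: z₁(K₁−1)(1+ψ(K₂−1)) + z₂(K₂−1)(1+ψ(K₁−1)) = 0
⇒ ψ = [z₁(K₁−1)+z₂(K₂−1)] / [−(K₁−1)(K₂−1)] = 0.0743/0.5605 = 0.133

two-phase, V/F = 0.133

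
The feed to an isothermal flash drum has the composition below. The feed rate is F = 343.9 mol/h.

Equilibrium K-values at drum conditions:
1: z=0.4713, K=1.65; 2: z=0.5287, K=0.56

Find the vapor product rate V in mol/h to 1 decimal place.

Binary case is linear: z₁(K₁−1)(1+ψ(K₂−1)) + z₂(K₂−1)(1+ψ(K₁−1)) = 0
⇒ ψ = [z₁(K₁−1)+z₂(K₂−1)] / [−(K₁−1)(K₂−1)] = 0.07372/0.28600 = 0.2578
Then V = ψ·F = 0.2578·343.9 = 88.6 mol/h and L = F − V = 255.3 mol/h.

V = 88.6 mol/h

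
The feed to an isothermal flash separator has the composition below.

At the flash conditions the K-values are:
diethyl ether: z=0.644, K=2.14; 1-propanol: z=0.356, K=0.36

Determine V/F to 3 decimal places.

V/F = 0.694

Rachford–Rice: g(V/F) = Σ zᵢ(Kᵢ−1)/(1+V/F(Kᵢ−1)) = 0.
Feasibility: ΣzᵢKᵢ = 1.506, Σzᵢ/Kᵢ = 1.290 — both > 1, two phases present.
Newton iteration, V/F⁰ = 0.32:
  V/F = 0.320: g = 0.2514, g' = -0.680 → V/F = 0.690
  V/F = 0.690: g = 0.0031, g' = -0.730 → V/F = 0.694
Converged at V/F = 0.694.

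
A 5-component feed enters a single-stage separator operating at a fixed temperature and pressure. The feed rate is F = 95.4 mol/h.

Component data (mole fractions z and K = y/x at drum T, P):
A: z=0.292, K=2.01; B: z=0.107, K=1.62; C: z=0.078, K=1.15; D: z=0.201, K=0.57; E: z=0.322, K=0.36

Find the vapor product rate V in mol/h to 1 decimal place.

Let ψ = V/F and solve Σ zᵢ(Kᵢ−1)/(1+ψ(Kᵢ−1)) = 0.
Check two-phase: ΣzᵢKᵢ = 1.080 > 1 and Σzᵢ/Kᵢ = 1.526 > 1, so g(0) = 0.080 > 0 and g(1) = -0.526 < 0.
Newton iteration, ψ⁰ = 0.41:
  ψ = 0.410: g = -0.1118, g' = -0.474 → ψ = 0.174
  ψ = 0.174: g = -0.0032, g' = -0.461 → ψ = 0.167
Converged at ψ = 0.167.
Then V = ψ·F = 0.1671·95.4 = 15.9 mol/h and L = F − V = 79.5 mol/h.

V = 15.9 mol/h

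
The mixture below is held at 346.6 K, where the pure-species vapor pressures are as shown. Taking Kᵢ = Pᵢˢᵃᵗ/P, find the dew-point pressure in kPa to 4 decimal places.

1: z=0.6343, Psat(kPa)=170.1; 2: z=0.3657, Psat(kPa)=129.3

Pdew = 152.5020 kPa

At the dew point ψ → 1, so Σzᵢ/Kᵢ = 1 with Kᵢ = Pᵢˢᵃᵗ/P ⇒ 1/P = Σzᵢ/Pᵢˢᵃᵗ.
1/P = 0.6343/170.1 + 0.3657/129.3 = 0.0065573 ⇒ P = 152.5020 kPa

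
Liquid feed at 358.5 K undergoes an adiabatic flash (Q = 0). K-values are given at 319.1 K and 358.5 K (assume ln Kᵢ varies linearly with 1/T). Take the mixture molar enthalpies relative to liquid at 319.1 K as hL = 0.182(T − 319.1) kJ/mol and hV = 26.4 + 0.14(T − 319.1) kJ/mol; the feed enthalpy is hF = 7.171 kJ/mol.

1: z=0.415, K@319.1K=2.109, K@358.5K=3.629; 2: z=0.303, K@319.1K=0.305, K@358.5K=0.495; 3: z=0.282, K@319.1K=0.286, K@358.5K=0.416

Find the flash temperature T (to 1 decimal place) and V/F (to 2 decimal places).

T = 328.4 K, V/F = 0.21

Adiabatic flash: solve Rachford–Rice at each trial T, then check hF = ψ·hV(T) + (1−ψ)·hL(T).
  T = 319.1 K: K = (2.109, 0.305, 0.286), RR gives ψ = 0.062, H_out = 1.633 kJ/mol
  T = 358.5 K: K = (3.629, 0.495, 0.416), RR gives ψ = 0.540, H_out = 20.532 kJ/mol
  T = 338.8 K: K = (2.811, 0.394, 0.349), RR gives ψ = 0.338, H_out = 12.221 kJ/mol
  T = 329.0 K: K = (2.447, 0.348, 0.317), RR gives ψ = 0.218, H_out = 7.465 kJ/mol
  T = 324.1 K: K = (2.276, 0.326, 0.301), RR gives ψ = 0.147, H_out = 4.755 kJ/mol
  T = 326.6 K: K = (2.362, 0.337, 0.309), RR gives ψ = 0.184, H_out = 6.173 kJ/mol
  T = 327.8 K: K = (2.404, 0.343, 0.313), RR gives ψ = 0.201, H_out = 6.827 kJ/mol
Linear interpolation between T = 327.8 (H_out = 6.827) and T = 329.0 (H_out = 7.465) on hF = 7.171 gives T ≈ 328.4 K, at which ψ = 0.21.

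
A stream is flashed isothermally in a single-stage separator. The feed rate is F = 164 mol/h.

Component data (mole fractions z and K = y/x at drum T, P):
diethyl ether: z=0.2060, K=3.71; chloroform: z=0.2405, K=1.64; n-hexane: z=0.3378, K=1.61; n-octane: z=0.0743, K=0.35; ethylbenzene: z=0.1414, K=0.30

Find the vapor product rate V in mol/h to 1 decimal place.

Newton iteration, V/F⁰ = 0.5:
  V/F = 0.5000: g = 0.28773, g' = -0.6360 → V/F = 0.9524
  V/F = 0.9524: g = -0.04186, g' = -1.0462 → V/F = 0.9124
  V/F = 0.9124: g = -0.00228, g' = -0.9368 → V/F = 0.9099
Converged at V/F = 0.9099.
Then V = V/F·F = 0.9099·164 = 149.2 mol/h and L = F − V = 14.8 mol/h.

V = 149.2 mol/h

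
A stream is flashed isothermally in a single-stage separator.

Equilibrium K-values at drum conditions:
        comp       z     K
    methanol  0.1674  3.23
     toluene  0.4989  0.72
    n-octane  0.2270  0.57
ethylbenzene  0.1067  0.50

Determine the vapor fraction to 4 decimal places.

Newton iteration, ψ⁰ = 0.5:
  ψ = 0.5000: g = -0.18141, g' = -0.3545 → ψ = 0.0000
  ψ = 0.0000: g = 0.08265, g' = -0.9402 → ψ = 0.0879
  ψ = 0.0879: g = 0.01165, g' = -0.6976 → ψ = 0.1046
  ψ = 0.1046: g = 0.00028, g' = -0.6645 → ψ = 0.1050
Converged at ψ = 0.1050.

ψ = 0.1050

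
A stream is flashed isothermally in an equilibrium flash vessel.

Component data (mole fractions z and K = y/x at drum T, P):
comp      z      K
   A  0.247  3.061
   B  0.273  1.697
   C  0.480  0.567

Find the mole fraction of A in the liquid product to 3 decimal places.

x_A = 0.094

Let ψ = V/F and solve Σ zᵢ(Kᵢ−1)/(1+ψ(Kᵢ−1)) = 0.
Feasibility: ΣzᵢKᵢ = 1.492, Σzᵢ/Kᵢ = 1.088 — both > 1, two phases present.
Iterate (Newton) starting at ψ = 0.61:
  ψ = 0.610: g = 0.0766, g' = -0.437 → ψ = 0.785
  ψ = 0.785: g = 0.0025, g' = -0.415 → ψ = 0.791
Converged at ψ = 0.791.
Compositions from xᵢ = zᵢ/(1+ψ(Kᵢ−1)), yᵢ = Kᵢxᵢ:
  A: x = 0.094, y = 0.287
  B: x = 0.176, y = 0.299
  C: x = 0.730, y = 0.414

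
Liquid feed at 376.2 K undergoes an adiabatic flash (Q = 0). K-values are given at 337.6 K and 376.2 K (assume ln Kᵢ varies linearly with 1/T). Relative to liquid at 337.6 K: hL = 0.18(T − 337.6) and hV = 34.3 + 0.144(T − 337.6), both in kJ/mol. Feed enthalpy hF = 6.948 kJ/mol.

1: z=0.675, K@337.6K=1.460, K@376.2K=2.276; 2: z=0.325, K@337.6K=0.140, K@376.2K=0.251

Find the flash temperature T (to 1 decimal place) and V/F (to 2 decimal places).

T = 341.4 K, V/F = 0.18

Adiabatic flash: solve Rachford–Rice at each trial T, then check hF = ψ·hV(T) + (1−ψ)·hL(T).
  T = 337.6 K: K = (1.460, 0.140), RR gives ψ = 0.078, H_out = 2.688 kJ/mol
  T = 376.2 K: K = (2.276, 0.251), RR gives ψ = 0.646, H_out = 28.225 kJ/mol
  T = 356.9 K: K = (1.845, 0.190), RR gives ψ = 0.449, H_out = 18.567 kJ/mol
  T = 347.2 K: K = (1.646, 0.164), RR gives ψ = 0.304, H_out = 12.045 kJ/mol
  T = 342.4 K: K = (1.551, 0.152), RR gives ψ = 0.206, H_out = 7.899 kJ/mol
  T = 340.0 K: K = (1.505, 0.146), RR gives ψ = 0.147, H_out = 5.460 kJ/mol
  T = 341.2 K: K = (1.528, 0.149), RR gives ψ = 0.178, H_out = 6.716 kJ/mol
Linear interpolation between T = 341.2 (H_out = 6.716) and T = 342.4 (H_out = 7.899) on hF = 6.948 gives T ≈ 341.4 K, at which ψ = 0.18.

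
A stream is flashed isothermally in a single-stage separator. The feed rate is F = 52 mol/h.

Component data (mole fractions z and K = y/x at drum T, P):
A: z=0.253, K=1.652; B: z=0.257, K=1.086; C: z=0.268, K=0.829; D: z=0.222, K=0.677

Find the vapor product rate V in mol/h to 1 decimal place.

Let ψ = V/F and solve Σ zᵢ(Kᵢ−1)/(1+ψ(Kᵢ−1)) = 0.
Check two-phase: ΣzᵢKᵢ = 1.070 > 1 and Σzᵢ/Kᵢ = 1.041 > 1, so g(0) = 0.070 > 0 and g(1) = -0.041 < 0.
Newton–Raphson from ψ = 0.5:
  ψ = 0.500: g = 0.0100, g' = -0.105 → ψ = 0.595
  ψ = 0.595: g = 0.0001, g' = -0.103 → ψ = 0.596
Converged at ψ = 0.596.
Then V = ψ·F = 0.5959·52 = 31.0 mol/h and L = F − V = 21.0 mol/h.

V = 31.0 mol/h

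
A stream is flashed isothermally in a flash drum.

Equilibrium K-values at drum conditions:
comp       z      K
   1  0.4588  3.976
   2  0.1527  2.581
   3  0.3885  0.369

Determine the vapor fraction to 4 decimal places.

ψ = 0.8144

Newton iteration, ψ⁰ = 0.65:
  ψ = 0.6500: g = 0.16876, g' = -1.0093 → ψ = 0.8172
  ψ = 0.8172: g = -0.00296, g' = -1.0770 → ψ = 0.8145
Converged at ψ = 0.8144.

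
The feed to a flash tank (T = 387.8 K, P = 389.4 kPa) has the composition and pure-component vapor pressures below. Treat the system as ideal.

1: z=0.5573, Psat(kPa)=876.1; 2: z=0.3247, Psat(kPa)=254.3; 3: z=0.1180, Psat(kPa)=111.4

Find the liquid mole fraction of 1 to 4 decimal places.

Raoult's law: Kᵢ = Pᵢˢᵃᵗ/P = Pᵢˢᵃᵗ/389.4.
  K_1 = 876.1/389.4 = 2.249872, K_2 = 254.3/389.4 = 0.653056, K_3 = 111.4/389.4 = 0.286081
Rachford–Rice: g(V/F) = Σ zᵢ(Kᵢ−1)/(1+V/F(Kᵢ−1)) = 0.
g(0) = ΣzᵢKᵢ − 1 = 0.4997 and g(1) = 1 − Σzᵢ/Kᵢ = -0.1574, so a root lies in (0, 1).
Iterate (Newton) starting at V/F = 0.51:
  V/F = 0.5100: g = 0.15605, g' = -0.5311 → V/F = 0.8038
  V/F = 0.8038: g = -0.00643, g' = -0.6230 → V/F = 0.7935
  V/F = 0.7935: g = -0.00005, g' = -0.6139 → V/F = 0.7934
Converged at V/F = 0.7934.
Compositions from xᵢ = zᵢ/(1+V/F(Kᵢ−1)), yᵢ = Kᵢxᵢ:
  1: x = 0.2798, y = 0.6296
  2: x = 0.4480, y = 0.2926
  3: x = 0.2722, y = 0.0779

x_1 = 0.2798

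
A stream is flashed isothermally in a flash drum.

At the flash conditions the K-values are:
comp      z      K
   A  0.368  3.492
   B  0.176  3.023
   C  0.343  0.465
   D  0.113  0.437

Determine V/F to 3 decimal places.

Material balance + equilibrium reduce to Σ zᵢ(Kᵢ−1)/(1+V/F(Kᵢ−1)) = 0.
Check two-phase: ΣzᵢKᵢ = 2.026 > 1 and Σzᵢ/Kᵢ = 1.160 > 1, so g(0) = 1.026 > 0 and g(1) = -0.160 < 0.
Newton iteration, V/F⁰ = 0.33:
  V/F = 0.330: g = 0.4158, g' = -1.146 → V/F = 0.693
  V/F = 0.693: g = 0.0887, g' = -0.776 → V/F = 0.807
Converged at V/F = 0.807.

V/F = 0.807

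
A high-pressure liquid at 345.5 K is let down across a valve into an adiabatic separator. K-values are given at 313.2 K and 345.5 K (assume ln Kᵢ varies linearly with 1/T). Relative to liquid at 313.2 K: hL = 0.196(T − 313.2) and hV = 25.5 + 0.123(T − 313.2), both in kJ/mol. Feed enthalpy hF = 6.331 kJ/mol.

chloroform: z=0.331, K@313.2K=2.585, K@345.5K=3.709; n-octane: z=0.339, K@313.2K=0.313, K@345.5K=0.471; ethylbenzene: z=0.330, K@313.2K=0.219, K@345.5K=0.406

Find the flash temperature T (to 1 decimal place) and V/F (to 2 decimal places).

Adiabatic flash: solve Rachford–Rice at each trial T, then check hF = ψ·hV(T) + (1−ψ)·hL(T).
  T = 313.2 K: K = (2.585, 0.313, 0.219), RR gives ψ = 0.029, H_out = 0.745 kJ/mol
  T = 345.5 K: K = (3.709, 0.471, 0.406), RR gives ψ = 0.343, H_out = 14.258 kJ/mol
  T = 329.4 K: K = (3.126, 0.388, 0.303), RR gives ψ = 0.191, H_out = 7.824 kJ/mol
  T = 321.3 K: K = (2.849, 0.349, 0.259), RR gives ψ = 0.114, H_out = 4.430 kJ/mol
  T = 325.4 K: K = (2.988, 0.369, 0.281), RR gives ψ = 0.154, H_out = 6.174 kJ/mol
  T = 327.4 K: K = (3.056, 0.378, 0.292), RR gives ψ = 0.173, H_out = 7.005 kJ/mol
Linear interpolation between T = 325.4 (H_out = 6.174) and T = 327.4 (H_out = 7.005) on hF = 6.331 gives T ≈ 325.8 K, at which ψ = 0.16.

T = 325.8 K, V/F = 0.16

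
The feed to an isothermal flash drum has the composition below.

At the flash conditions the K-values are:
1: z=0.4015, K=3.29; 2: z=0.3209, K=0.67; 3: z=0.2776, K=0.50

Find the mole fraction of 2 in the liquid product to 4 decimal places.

x_2 = 0.4180

Let ψ = V/F and solve Σ zᵢ(Kᵢ−1)/(1+ψ(Kᵢ−1)) = 0.
g(0) = ΣzᵢKᵢ − 1 = 0.6747 and g(1) = 1 − Σzᵢ/Kᵢ = -0.1562, so a root lies in (0, 1).
Newton–Raphson from ψ = 0.5:
  ψ = 0.5000: g = 0.11675, g' = -0.6311 → ψ = 0.6850
  ψ = 0.6850: g = 0.01002, g' = -0.5380 → ψ = 0.7036
  ψ = 0.7036: g = 0.00005, g' = -0.5332 → ψ = 0.7037
Converged at ψ = 0.7037.
Compositions from xᵢ = zᵢ/(1+ψ(Kᵢ−1)), yᵢ = Kᵢxᵢ:
  1: x = 0.1537, y = 0.5058
  2: x = 0.4180, y = 0.2800
  3: x = 0.4283, y = 0.2141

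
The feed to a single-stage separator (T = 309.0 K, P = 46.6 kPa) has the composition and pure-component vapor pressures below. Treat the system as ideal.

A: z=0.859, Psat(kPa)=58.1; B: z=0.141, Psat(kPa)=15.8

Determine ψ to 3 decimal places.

Raoult's law: Kᵢ = Pᵢˢᵃᵗ/P = Pᵢˢᵃᵗ/46.6.
  K_A = 58.1/46.6 = 1.24678, K_B = 15.8/46.6 = 0.33906
Material balance + equilibrium reduce to Σ zᵢ(Kᵢ−1)/(1+ψ(Kᵢ−1)) = 0.
g(0) = ΣzᵢKᵢ − 1 = 0.119 and g(1) = 1 − Σzᵢ/Kᵢ = -0.105, so a root lies in (0, 1).
Newton iteration, ψ⁰ = 0.51:
  ψ = 0.510: g = 0.0477, g' = -0.181 → ψ = 0.773
  ψ = 0.773: g = -0.0125, g' = -0.294 → ψ = 0.730
  ψ = 0.730: g = -0.0006, g' = -0.268 → ψ = 0.728
Converged at ψ = 0.728.

ψ = 0.728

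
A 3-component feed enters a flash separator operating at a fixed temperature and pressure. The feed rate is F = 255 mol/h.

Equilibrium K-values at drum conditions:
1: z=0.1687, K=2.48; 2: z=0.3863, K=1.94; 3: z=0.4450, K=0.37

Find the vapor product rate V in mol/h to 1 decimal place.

V = 120.2 mol/h

Let β = V/F and solve Σ zᵢ(Kᵢ−1)/(1+β(Kᵢ−1)) = 0.
Check two-phase: ΣzᵢKᵢ = 1.3324 > 1 and Σzᵢ/Kᵢ = 1.4699 > 1, so g(0) = 0.3324 > 0 and g(1) = -0.4699 < 0.
Newton iteration, β⁰ = 0.5:
  β = 0.5000: g = -0.01876, g' = -0.6564 → β = 0.4714
  β = 0.4714: g = -0.00010, g' = -0.6495 → β = 0.4713
Converged at β = 0.4713.
Then V = β·F = 0.4713·255 = 120.2 mol/h and L = F − V = 134.8 mol/h.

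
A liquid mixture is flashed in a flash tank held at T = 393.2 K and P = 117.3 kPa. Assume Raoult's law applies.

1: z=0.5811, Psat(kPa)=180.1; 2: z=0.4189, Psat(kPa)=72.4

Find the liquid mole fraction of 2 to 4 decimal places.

Raoult's law: Kᵢ = Pᵢˢᵃᵗ/P = Pᵢˢᵃᵗ/117.3.
  K_1 = 180.1/117.3 = 1.535379, K_2 = 72.4/117.3 = 0.617221
Binary case is linear: z₁(K₁−1)(1+β(K₂−1)) + z₂(K₂−1)(1+β(K₁−1)) = 0
⇒ β = [z₁(K₁−1)+z₂(K₂−1)] / [−(K₁−1)(K₂−1)] = 0.15076/0.20493 = 0.7357
Compositions from xᵢ = zᵢ/(1+β(Kᵢ−1)), yᵢ = Kᵢxᵢ:
  1: x = 0.4169, y = 0.6401
  2: x = 0.5831, y = 0.3599

x_2 = 0.5831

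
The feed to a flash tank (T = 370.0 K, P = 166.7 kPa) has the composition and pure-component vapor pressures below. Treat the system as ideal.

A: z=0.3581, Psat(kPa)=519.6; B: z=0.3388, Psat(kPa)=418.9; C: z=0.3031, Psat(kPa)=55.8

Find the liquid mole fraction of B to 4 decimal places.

x_B = 0.1455

Raoult's law: Kᵢ = Pᵢˢᵃᵗ/P = Pᵢˢᵃᵗ/166.7.
  K_A = 519.6/166.7 = 3.116977, K_B = 418.9/166.7 = 2.512897, K_C = 55.8/166.7 = 0.334733
Rachford–Rice: g(ψ) = Σ zᵢ(Kᵢ−1)/(1+ψ(Kᵢ−1)) = 0.
g(0) = ΣzᵢKᵢ − 1 = 1.0690 and g(1) = 1 − Σzᵢ/Kᵢ = -0.1552, so a root lies in (0, 1).
Newton–Raphson from ψ = 0.5:
  ψ = 0.5000: g = 0.35795, g' = -0.9313 → ψ = 0.8844
  ψ = 0.8844: g = -0.00664, g' = -1.1280 → ψ = 0.8785
  ψ = 0.8785: g = -0.00004, g' = -1.1159 → ψ = 0.8784
Converged at ψ = 0.8784.
Compositions from xᵢ = zᵢ/(1+ψ(Kᵢ−1)), yᵢ = Kᵢxᵢ:
  A: x = 0.1252, y = 0.3903
  B: x = 0.1455, y = 0.3656
  C: x = 0.7293, y = 0.2441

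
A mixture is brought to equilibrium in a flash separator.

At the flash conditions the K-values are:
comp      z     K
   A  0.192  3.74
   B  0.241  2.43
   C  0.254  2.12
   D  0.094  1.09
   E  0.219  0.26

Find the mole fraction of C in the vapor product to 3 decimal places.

Material balance + equilibrium reduce to Σ zᵢ(Kᵢ−1)/(1+V/F(Kᵢ−1)) = 0.
Feasibility: ΣzᵢKᵢ = 2.002, Σzᵢ/Kᵢ = 1.199 — both > 1, two phases present.
Newton iteration, V/F⁰ = 0.5:
  V/F = 0.500: g = 0.3561, g' = -0.858 → V/F = 0.915
  V/F = 0.915: g = -0.0544, g' = -1.439 → V/F = 0.877
  V/F = 0.877: g = -0.0032, g' = -1.278 → V/F = 0.875
Converged at V/F = 0.875.
Compositions from xᵢ = zᵢ/(1+V/F(Kᵢ−1)), yᵢ = Kᵢxᵢ:
  A: x = 0.057, y = 0.211
  B: x = 0.107, y = 0.260
  C: x = 0.128, y = 0.272
  D: x = 0.087, y = 0.095
  E: x = 0.621, y = 0.161

y_C = 0.272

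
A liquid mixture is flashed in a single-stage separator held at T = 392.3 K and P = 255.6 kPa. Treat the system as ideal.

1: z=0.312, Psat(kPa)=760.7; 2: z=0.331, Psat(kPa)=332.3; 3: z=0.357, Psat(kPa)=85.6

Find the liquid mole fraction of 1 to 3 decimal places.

x_1 = 0.148

Raoult's law: Kᵢ = Pᵢˢᵃᵗ/P = Pᵢˢᵃᵗ/255.6.
  K_1 = 760.7/255.6 = 2.97613, K_2 = 332.3/255.6 = 1.30008, K_3 = 85.6/255.6 = 0.33490
Let β = V/F and solve Σ zᵢ(Kᵢ−1)/(1+β(Kᵢ−1)) = 0.
g(0) = ΣzᵢKᵢ − 1 = 0.478 and g(1) = 1 − Σzᵢ/Kᵢ = -0.425, so a root lies in (0, 1).
Iterate (Newton) starting at β = 0.43:
  β = 0.430: g = 0.0887, g' = -0.689 → β = 0.559
Converged at β = 0.559.
Compositions from xᵢ = zᵢ/(1+β(Kᵢ−1)), yᵢ = Kᵢxᵢ:
  1: x = 0.148, y = 0.441
  2: x = 0.283, y = 0.369
  3: x = 0.568, y = 0.190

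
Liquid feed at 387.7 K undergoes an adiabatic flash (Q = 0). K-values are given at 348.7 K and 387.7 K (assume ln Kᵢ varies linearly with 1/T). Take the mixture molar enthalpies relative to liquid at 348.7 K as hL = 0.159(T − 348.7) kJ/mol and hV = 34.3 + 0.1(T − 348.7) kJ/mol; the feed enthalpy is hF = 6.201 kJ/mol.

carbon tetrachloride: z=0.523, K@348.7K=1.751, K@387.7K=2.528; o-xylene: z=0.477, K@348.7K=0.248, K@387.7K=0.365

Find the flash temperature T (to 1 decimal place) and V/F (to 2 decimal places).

T = 354.5 K, V/F = 0.16

Adiabatic flash: solve Rachford–Rice at each trial T, then check hF = ψ·hV(T) + (1−ψ)·hL(T).
  T = 348.7 K: K = (1.751, 0.248), RR gives ψ = 0.060, H_out = 2.069 kJ/mol
  T = 387.7 K: K = (2.528, 0.365), RR gives ψ = 0.511, H_out = 22.567 kJ/mol
  T = 368.2 K: K = (2.124, 0.304), RR gives ψ = 0.327, H_out = 13.947 kJ/mol
  T = 358.4 K: K = (1.933, 0.275), RR gives ψ = 0.210, H_out = 8.632 kJ/mol
  T = 353.5 K: K = (1.840, 0.261), RR gives ψ = 0.140, H_out = 5.530 kJ/mol
  T = 355.9 K: K = (1.885, 0.268), RR gives ψ = 0.176, H_out = 7.096 kJ/mol
Linear interpolation between T = 353.5 (H_out = 5.530) and T = 355.9 (H_out = 7.096) on hF = 6.201 gives T ≈ 354.5 K, at which ψ = 0.16.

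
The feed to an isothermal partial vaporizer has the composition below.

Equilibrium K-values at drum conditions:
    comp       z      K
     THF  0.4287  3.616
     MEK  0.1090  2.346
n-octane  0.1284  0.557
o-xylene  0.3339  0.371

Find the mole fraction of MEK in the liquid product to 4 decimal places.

x_MEK = 0.0555

Newton–Raphson from ψ = 0.58:
  ψ = 0.5800: g = 0.12070, g' = -0.8983 → ψ = 0.7144
  ψ = 0.7144: g = 0.00111, g' = -0.8974 → ψ = 0.7156
Converged at ψ = 0.7156.
Compositions from xᵢ = zᵢ/(1+ψ(Kᵢ−1)), yᵢ = Kᵢxᵢ:
  THF: x = 0.1493, y = 0.5398
  MEK: x = 0.0555, y = 0.1303
  n-octane: x = 0.1880, y = 0.1047
  o-xylene: x = 0.6072, y = 0.2253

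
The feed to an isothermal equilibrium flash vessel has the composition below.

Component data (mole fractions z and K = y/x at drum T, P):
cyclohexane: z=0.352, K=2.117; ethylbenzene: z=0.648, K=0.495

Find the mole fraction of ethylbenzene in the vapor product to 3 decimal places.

Binary case is linear: z₁(K₁−1)(1+V/F(K₂−1)) + z₂(K₂−1)(1+V/F(K₁−1)) = 0
⇒ V/F = [z₁(K₁−1)+z₂(K₂−1)] / [−(K₁−1)(K₂−1)] = 0.0659/0.5641 = 0.117
Compositions from xᵢ = zᵢ/(1+V/F(Kᵢ−1)), yᵢ = Kᵢxᵢ:
  cyclohexane: x = 0.311, y = 0.659
  ethylbenzene: x = 0.689, y = 0.341

y_ethylbenzene = 0.341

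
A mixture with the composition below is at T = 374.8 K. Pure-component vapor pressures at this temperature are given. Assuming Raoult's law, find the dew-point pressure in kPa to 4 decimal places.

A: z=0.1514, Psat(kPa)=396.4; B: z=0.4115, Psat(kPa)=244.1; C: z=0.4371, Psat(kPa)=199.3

Pdew = 234.6923 kPa

At the dew point ψ → 1, so Σzᵢ/Kᵢ = 1 with Kᵢ = Pᵢˢᵃᵗ/P ⇒ 1/P = Σzᵢ/Pᵢˢᵃᵗ.
1/P = 0.1514/396.4 + 0.4115/244.1 + 0.4371/199.3 = 0.0042609 ⇒ P = 234.6923 kPa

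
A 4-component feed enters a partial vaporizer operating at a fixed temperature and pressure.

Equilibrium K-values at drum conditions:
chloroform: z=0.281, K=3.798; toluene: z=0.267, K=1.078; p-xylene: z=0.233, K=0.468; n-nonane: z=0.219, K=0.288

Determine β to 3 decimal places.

Material balance + equilibrium reduce to Σ zᵢ(Kᵢ−1)/(1+β(Kᵢ−1)) = 0.
Feasibility: ΣzᵢKᵢ = 1.527, Σzᵢ/Kᵢ = 1.580 — both > 1, two phases present.
Newton–Raphson from β = 0.5:
  β = 0.500: g = -0.0632, g' = -0.774 → β = 0.418
  β = 0.418: g = 0.0009, g' = -0.803 → β = 0.419
Converged at β = 0.419.

β = 0.419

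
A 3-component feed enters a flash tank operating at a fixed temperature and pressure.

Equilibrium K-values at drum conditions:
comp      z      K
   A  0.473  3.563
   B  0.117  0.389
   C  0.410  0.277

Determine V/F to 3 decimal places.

Material balance + equilibrium reduce to Σ zᵢ(Kᵢ−1)/(1+V/F(Kᵢ−1)) = 0.
Feasibility: ΣzᵢKᵢ = 1.844, Σzᵢ/Kᵢ = 1.914 — both > 1, two phases present.
Iterate (Newton) starting at V/F = 0.5:
  V/F = 0.500: g = -0.0358, g' = -1.213 → V/F = 0.470
Converged at V/F = 0.470.

V/F = 0.470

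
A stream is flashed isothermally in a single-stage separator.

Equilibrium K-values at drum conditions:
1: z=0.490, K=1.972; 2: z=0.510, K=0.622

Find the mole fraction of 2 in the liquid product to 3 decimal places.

x_2 = 0.720

Material balance + equilibrium reduce to Σ zᵢ(Kᵢ−1)/(1+ψ(Kᵢ−1)) = 0.
g(0) = ΣzᵢKᵢ − 1 = 0.283 and g(1) = 1 − Σzᵢ/Kᵢ = -0.068, so a root lies in (0, 1).
Newton iteration, ψ⁰ = 0.5:
  ψ = 0.500: g = 0.0828, g' = -0.320 → ψ = 0.758
  ψ = 0.758: g = 0.0039, g' = -0.297 → ψ = 0.772
Converged at ψ = 0.772.
Compositions from xᵢ = zᵢ/(1+ψ(Kᵢ−1)), yᵢ = Kᵢxᵢ:
  1: x = 0.280, y = 0.552
  2: x = 0.720, y = 0.448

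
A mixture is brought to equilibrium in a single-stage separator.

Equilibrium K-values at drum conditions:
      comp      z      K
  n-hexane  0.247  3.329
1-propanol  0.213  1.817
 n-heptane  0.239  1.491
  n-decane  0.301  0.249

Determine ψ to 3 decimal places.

Rachford–Rice: g(ψ) = Σ zᵢ(Kᵢ−1)/(1+ψ(Kᵢ−1)) = 0.
Check two-phase: ΣzᵢKᵢ = 1.641 > 1 and Σzᵢ/Kᵢ = 1.561 > 1, so g(0) = 0.641 > 0 and g(1) = -0.561 < 0.
Newton iteration, ψ⁰ = 0.69:
  ψ = 0.690: g = -0.0496, g' = -1.019 → ψ = 0.641
  ψ = 0.641: g = -0.0020, g' = -0.942 → ψ = 0.639
Converged at ψ = 0.639.

ψ = 0.639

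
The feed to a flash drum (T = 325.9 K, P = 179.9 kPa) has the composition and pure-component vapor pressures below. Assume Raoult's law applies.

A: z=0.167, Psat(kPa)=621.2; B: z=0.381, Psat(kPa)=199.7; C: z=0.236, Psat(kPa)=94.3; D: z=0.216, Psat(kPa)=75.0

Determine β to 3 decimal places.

β = 0.287

Raoult's law: Kᵢ = Pᵢˢᵃᵗ/P = Pᵢˢᵃᵗ/179.9.
  K_A = 621.2/179.9 = 3.45303, K_B = 199.7/179.9 = 1.11006, K_C = 94.3/179.9 = 0.52418, K_D = 75.0/179.9 = 0.41690
Let β = V/F and solve Σ zᵢ(Kᵢ−1)/(1+β(Kᵢ−1)) = 0.
Check two-phase: ΣzᵢKᵢ = 1.213 > 1 and Σzᵢ/Kᵢ = 1.360 > 1, so g(0) = 0.213 > 0 and g(1) = -0.360 < 0.
Newton iteration, β⁰ = 0.59:
  β = 0.590: g = -0.1414, g' = -0.446 → β = 0.273
  β = 0.273: g = 0.0073, g' = -0.539 → β = 0.286
  β = 0.286: g = 0.0001, g' = -0.529 → β = 0.287
Converged at β = 0.287.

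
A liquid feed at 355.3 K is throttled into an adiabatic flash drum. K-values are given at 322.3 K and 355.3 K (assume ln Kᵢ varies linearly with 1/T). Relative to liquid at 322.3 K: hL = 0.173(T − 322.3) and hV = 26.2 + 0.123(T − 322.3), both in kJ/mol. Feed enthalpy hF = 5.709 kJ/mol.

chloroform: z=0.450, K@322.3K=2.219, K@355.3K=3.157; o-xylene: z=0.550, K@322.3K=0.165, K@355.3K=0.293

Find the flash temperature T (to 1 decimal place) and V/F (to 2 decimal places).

T = 330.0 K, V/F = 0.17

Adiabatic flash: solve Rachford–Rice at each trial T, then check hF = ψ·hV(T) + (1−ψ)·hL(T).
  T = 322.3 K: K = (2.219, 0.165), RR gives ψ = 0.088, H_out = 2.299 kJ/mol
  T = 355.3 K: K = (3.157, 0.293), RR gives ψ = 0.382, H_out = 15.075 kJ/mol
  T = 338.8 K: K = (2.670, 0.223), RR gives ψ = 0.250, H_out = 9.191 kJ/mol
  T = 330.6 K: K = (2.441, 0.193), RR gives ψ = 0.176, H_out = 5.966 kJ/mol
  T = 326.5 K: K = (2.330, 0.179), RR gives ψ = 0.134, H_out = 4.219 kJ/mol
  T = 328.6 K: K = (2.387, 0.186), RR gives ψ = 0.156, H_out = 5.128 kJ/mol
Linear interpolation between T = 328.6 (H_out = 5.128) and T = 330.6 (H_out = 5.966) on hF = 5.709 gives T ≈ 330.0 K, at which ψ = 0.17.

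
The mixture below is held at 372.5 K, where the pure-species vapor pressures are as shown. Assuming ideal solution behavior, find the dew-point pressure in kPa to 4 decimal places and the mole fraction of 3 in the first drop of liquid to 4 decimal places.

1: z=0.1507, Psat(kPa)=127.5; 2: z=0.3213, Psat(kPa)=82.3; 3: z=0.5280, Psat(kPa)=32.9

At the dew point ψ → 1, so Σzᵢ/Kᵢ = 1 with Kᵢ = Pᵢˢᵃᵗ/P ⇒ 1/P = Σzᵢ/Pᵢˢᵃᵗ.
1/P = 0.1507/127.5 + 0.3213/82.3 + 0.5280/32.9 = 0.0211346 ⇒ P = 47.3158 kPa
xᵢ = zᵢP/Pᵢˢᵃᵗ ⇒ x_3 = 0.5280·47.3158/32.9 = 0.7594

Pdew = 47.3158 kPa, x_3 = 0.7594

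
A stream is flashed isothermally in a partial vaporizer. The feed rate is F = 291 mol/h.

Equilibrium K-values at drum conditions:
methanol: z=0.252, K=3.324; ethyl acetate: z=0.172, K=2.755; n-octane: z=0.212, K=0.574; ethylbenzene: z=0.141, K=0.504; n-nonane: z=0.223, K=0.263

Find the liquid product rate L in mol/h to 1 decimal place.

Rachford–Rice: g(ψ) = Σ zᵢ(Kᵢ−1)/(1+ψ(Kᵢ−1)) = 0.
Feasibility: ΣzᵢKᵢ = 1.563, Σzᵢ/Kᵢ = 1.635 — both > 1, two phases present.
Iterate (Newton) starting at ψ = 0.33:
  ψ = 0.330: g = 0.1167, g' = -0.962 → ψ = 0.451
  ψ = 0.451: g = 0.0060, g' = -0.878 → ψ = 0.458
Converged at ψ = 0.458.
Then V = ψ·F = 0.4583·291 = 133.4 mol/h and L = F − V = 157.6 mol/h.

L = 157.6 mol/h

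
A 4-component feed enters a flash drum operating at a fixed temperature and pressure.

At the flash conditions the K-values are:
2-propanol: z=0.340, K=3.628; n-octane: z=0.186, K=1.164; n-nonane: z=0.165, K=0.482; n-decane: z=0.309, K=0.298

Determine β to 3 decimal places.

Material balance + equilibrium reduce to Σ zᵢ(Kᵢ−1)/(1+β(Kᵢ−1)) = 0.
Check two-phase: ΣzᵢKᵢ = 1.622 > 1 and Σzᵢ/Kᵢ = 1.633 > 1, so g(0) = 0.622 > 0 and g(1) = -0.633 < 0.
Newton iteration, β⁰ = 0.5:
  β = 0.500: g = -0.0352, g' = -0.885 → β = 0.460
Converged at β = 0.460.

β = 0.460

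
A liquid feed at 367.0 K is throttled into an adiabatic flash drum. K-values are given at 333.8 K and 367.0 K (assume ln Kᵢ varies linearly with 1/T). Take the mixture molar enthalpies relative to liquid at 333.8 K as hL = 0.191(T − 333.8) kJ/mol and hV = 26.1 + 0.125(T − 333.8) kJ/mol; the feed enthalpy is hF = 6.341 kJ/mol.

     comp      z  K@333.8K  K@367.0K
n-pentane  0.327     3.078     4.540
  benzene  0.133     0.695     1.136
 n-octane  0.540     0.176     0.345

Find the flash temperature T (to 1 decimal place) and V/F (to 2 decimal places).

T = 341.3 K, V/F = 0.19

Adiabatic flash: solve Rachford–Rice at each trial T, then check hF = ψ·hV(T) + (1−ψ)·hL(T).
  T = 333.8 K: K = (3.078, 0.695, 0.176), RR gives ψ = 0.126, H_out = 3.285 kJ/mol
  T = 367.0 K: K = (4.540, 1.136, 0.345), RR gives ψ = 0.415, H_out = 16.268 kJ/mol
  T = 350.4 K: K = (3.773, 0.899, 0.250), RR gives ψ = 0.268, H_out = 9.868 kJ/mol
  T = 342.1 K: K = (3.416, 0.793, 0.211), RR gives ψ = 0.198, H_out = 6.656 kJ/mol
  T = 338.0 K: K = (3.247, 0.744, 0.193), RR gives ψ = 0.163, H_out = 5.019 kJ/mol
  T = 340.1 K: K = (3.333, 0.769, 0.202), RR gives ψ = 0.181, H_out = 5.863 kJ/mol
Linear interpolation between T = 340.1 (H_out = 5.863) and T = 342.1 (H_out = 6.656) on hF = 6.341 gives T ≈ 341.3 K, at which ψ = 0.19.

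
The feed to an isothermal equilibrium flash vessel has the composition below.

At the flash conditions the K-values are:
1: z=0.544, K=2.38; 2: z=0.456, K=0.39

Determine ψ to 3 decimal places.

Rachford–Rice: g(ψ) = Σ zᵢ(Kᵢ−1)/(1+ψ(Kᵢ−1)) = 0.
g(0) = ΣzᵢKᵢ − 1 = 0.473 and g(1) = 1 − Σzᵢ/Kᵢ = -0.398, so a root lies in (0, 1).
Binary case is linear: z₁(K₁−1)(1+ψ(K₂−1)) + z₂(K₂−1)(1+ψ(K₁−1)) = 0
⇒ ψ = [z₁(K₁−1)+z₂(K₂−1)] / [−(K₁−1)(K₂−1)] = 0.4726/0.8418 = 0.561

ψ = 0.561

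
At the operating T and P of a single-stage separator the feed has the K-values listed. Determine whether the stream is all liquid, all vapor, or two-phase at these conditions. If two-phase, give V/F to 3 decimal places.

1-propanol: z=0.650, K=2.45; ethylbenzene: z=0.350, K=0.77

ΣzᵢKᵢ = 1.862; Σzᵢ/Kᵢ = 0.720.
Since Σzᵢ/Kᵢ < 1 the mixture is above its dew point — single vapor phase.

all vapor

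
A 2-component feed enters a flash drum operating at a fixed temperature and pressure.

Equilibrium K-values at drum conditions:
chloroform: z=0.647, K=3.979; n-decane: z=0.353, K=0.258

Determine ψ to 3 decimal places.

ψ = 0.753

Rachford–Rice: g(ψ) = Σ zᵢ(Kᵢ−1)/(1+ψ(Kᵢ−1)) = 0.
Feasibility: ΣzᵢKᵢ = 2.665, Σzᵢ/Kᵢ = 1.531 — both > 1, two phases present.
Newton–Raphson from ψ = 0.7:
  ψ = 0.700: g = 0.0797, g' = -1.445 → ψ = 0.755
  ψ = 0.755: g = -0.0026, g' = -1.549 → ψ = 0.753
Converged at ψ = 0.753.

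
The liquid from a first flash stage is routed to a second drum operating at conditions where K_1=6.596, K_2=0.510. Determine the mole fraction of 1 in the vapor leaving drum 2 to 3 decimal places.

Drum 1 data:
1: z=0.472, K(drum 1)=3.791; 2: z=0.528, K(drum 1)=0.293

Drum 1:
Let ψ₁ = V/F and solve Σ zᵢ(Kᵢ−1)/(1+ψ₁(Kᵢ−1)) = 0.
g(0) = ΣzᵢKᵢ − 1 = 0.944 and g(1) = 1 − Σzᵢ/Kᵢ = -0.927, so a root lies in (0, 1).
Iterate (Newton) starting at ψ₁ = 0.5:
  ψ₁ = 0.500: g = -0.0275, g' = -1.272 → ψ₁ = 0.478
Converged at ψ₁ = 0.478.
Drum-1 compositions:
  1: x = 0.202, y = 0.766
  2: x = 0.798, y = 0.234
Drum-2 feed = drum-1 liquid: z₂ = (0.2021, 0.7979).
Drum 2:
Let ψ₂ = V/F and solve Σ zᵢ(Kᵢ−1)/(1+ψ₂(Kᵢ−1)) = 0.
Feasibility: ΣzᵢKᵢ = 1.740, Σzᵢ/Kᵢ = 1.595 — both > 1, two phases present.
Newton iteration, ψ₂⁰ = 0.53:
  ψ₂ = 0.530: g = -0.2429, g' = -0.752 → ψ₂ = 0.207
  ψ₂ = 0.207: g = 0.0890, g' = -1.596 → ψ₂ = 0.263
  ψ₂ = 0.263: g = 0.0092, g' = -1.290 → ψ₂ = 0.270
Converged at ψ₂ = 0.270.
  1: x = 0.081, y = 0.531
  2: x = 0.919, y = 0.469

y_1 (drum 2) = 0.531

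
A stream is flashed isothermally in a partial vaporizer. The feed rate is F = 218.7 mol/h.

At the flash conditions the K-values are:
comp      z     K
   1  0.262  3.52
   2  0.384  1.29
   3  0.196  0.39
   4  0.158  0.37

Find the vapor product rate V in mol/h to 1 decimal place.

Material balance + equilibrium reduce to Σ zᵢ(Kᵢ−1)/(1+V/F(Kᵢ−1)) = 0.
Feasibility: ΣzᵢKᵢ = 1.552, Σzᵢ/Kᵢ = 1.302 — both > 1, two phases present.
Iterate (Newton) starting at V/F = 0.5:
  V/F = 0.500: g = 0.0721, g' = -0.635 → V/F = 0.613
  V/F = 0.613: g = 0.0006, g' = -0.633 → V/F = 0.614
Converged at V/F = 0.614.
Then V = V/F·F = 0.6144·218.7 = 134.4 mol/h and L = F − V = 84.3 mol/h.

V = 134.4 mol/h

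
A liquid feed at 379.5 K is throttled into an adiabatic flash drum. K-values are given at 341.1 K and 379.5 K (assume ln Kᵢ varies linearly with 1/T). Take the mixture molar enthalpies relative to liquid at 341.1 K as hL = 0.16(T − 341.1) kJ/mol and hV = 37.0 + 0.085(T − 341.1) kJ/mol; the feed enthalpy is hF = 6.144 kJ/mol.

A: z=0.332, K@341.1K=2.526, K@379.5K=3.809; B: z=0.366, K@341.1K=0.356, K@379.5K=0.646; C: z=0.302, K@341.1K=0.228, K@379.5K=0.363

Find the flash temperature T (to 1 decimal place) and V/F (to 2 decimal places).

Adiabatic flash: solve Rachford–Rice at each trial T, then check hF = ψ·hV(T) + (1−ψ)·hL(T).
  T = 341.1 K: K = (2.526, 0.356, 0.228), RR gives ψ = 0.035, H_out = 1.302 kJ/mol
  T = 379.5 K: K = (3.809, 0.646, 0.363), RR gives ψ = 0.436, H_out = 21.005 kJ/mol
  T = 360.3 K: K = (3.136, 0.487, 0.291), RR gives ψ = 0.237, H_out = 11.497 kJ/mol
  T = 350.7 K: K = (2.823, 0.418, 0.259), RR gives ψ = 0.140, H_out = 6.633 kJ/mol
  T = 345.9 K: K = (2.672, 0.386, 0.243), RR gives ψ = 0.090, H_out = 4.049 kJ/mol
  T = 348.3 K: K = (2.747, 0.402, 0.251), RR gives ψ = 0.115, H_out = 5.358 kJ/mol
Linear interpolation between T = 348.3 (H_out = 5.358) and T = 350.7 (H_out = 6.633) on hF = 6.144 gives T ≈ 349.8 K, at which ψ = 0.13.

T = 349.8 K, V/F = 0.13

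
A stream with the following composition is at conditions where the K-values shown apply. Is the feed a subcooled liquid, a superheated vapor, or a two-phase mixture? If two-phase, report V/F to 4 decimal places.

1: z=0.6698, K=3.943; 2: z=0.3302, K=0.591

superheated vapor

ΣzᵢKᵢ = 2.8362; Σzᵢ/Kᵢ = 0.7286.
Since Σzᵢ/Kᵢ < 1 the mixture is above its dew point — single vapor phase.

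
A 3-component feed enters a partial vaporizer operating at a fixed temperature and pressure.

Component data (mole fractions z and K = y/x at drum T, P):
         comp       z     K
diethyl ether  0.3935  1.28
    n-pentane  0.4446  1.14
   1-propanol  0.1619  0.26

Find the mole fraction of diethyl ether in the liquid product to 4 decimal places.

Rachford–Rice: g(V/F) = Σ zᵢ(Kᵢ−1)/(1+V/F(Kᵢ−1)) = 0.
g(0) = ΣzᵢKᵢ − 1 = 0.0526 and g(1) = 1 − Σzᵢ/Kᵢ = -0.3201, so a root lies in (0, 1).
Newton–Raphson from V/F = 0.67:
  V/F = 0.6700: g = -0.08793, g' = -0.3779 → V/F = 0.4373
  V/F = 0.4373: g = -0.02031, g' = -0.2260 → V/F = 0.3474
  V/F = 0.3474: g = -0.00150, g' = -0.1942 → V/F = 0.3397
Converged at V/F = 0.3397.
Compositions from xᵢ = zᵢ/(1+V/F(Kᵢ−1)), yᵢ = Kᵢxᵢ:
  diethyl ether: x = 0.3593, y = 0.4599
  n-pentane: x = 0.4244, y = 0.4838
  1-propanol: x = 0.2163, y = 0.0562

x_diethyl ether = 0.3593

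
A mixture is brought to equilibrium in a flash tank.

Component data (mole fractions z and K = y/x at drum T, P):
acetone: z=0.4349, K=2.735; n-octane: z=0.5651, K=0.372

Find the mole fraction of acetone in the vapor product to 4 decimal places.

Let β = V/F and solve Σ zᵢ(Kᵢ−1)/(1+β(Kᵢ−1)) = 0.
Feasibility: ΣzᵢKᵢ = 1.3997, Σzᵢ/Kᵢ = 1.6781 — both > 1, two phases present.
Binary case is linear: z₁(K₁−1)(1+β(K₂−1)) + z₂(K₂−1)(1+β(K₁−1)) = 0
⇒ β = [z₁(K₁−1)+z₂(K₂−1)] / [−(K₁−1)(K₂−1)] = 0.39967/1.08958 = 0.3668
Compositions from xᵢ = zᵢ/(1+β(Kᵢ−1)), yᵢ = Kᵢxᵢ:
  acetone: x = 0.2658, y = 0.7269
  n-octane: x = 0.7342, y = 0.2731

y_acetone = 0.7269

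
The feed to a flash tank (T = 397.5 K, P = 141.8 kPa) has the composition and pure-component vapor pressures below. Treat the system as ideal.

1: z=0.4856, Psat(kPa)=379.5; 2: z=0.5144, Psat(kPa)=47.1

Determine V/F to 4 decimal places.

Raoult's law: Kᵢ = Pᵢˢᵃᵗ/P = Pᵢˢᵃᵗ/141.8.
  K_1 = 379.5/141.8 = 2.676305, K_2 = 47.1/141.8 = 0.332158
Newton iteration, V/F⁰ = 0.32:
  V/F = 0.3200: g = 0.09290, g' = -0.9491 → V/F = 0.4179
  V/F = 0.4179: g = 0.00217, g' = -0.9133 → V/F = 0.4203
Converged at V/F = 0.4203.

V/F = 0.4203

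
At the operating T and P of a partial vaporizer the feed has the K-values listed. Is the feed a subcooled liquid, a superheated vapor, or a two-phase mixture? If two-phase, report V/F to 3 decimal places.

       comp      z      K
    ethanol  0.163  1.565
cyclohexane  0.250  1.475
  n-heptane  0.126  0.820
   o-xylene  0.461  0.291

ΣzᵢKᵢ = 0.861; Σzᵢ/Kᵢ = 2.011.
Since ΣzᵢKᵢ < 1 the mixture is below its bubble point — single liquid phase.

subcooled liquid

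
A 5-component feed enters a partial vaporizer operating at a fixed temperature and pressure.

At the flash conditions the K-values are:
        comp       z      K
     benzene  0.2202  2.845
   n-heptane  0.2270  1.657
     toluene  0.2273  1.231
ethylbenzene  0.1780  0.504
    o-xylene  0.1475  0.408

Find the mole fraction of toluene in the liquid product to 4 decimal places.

Rachford–Rice: g(β) = Σ zᵢ(Kᵢ−1)/(1+β(Kᵢ−1)) = 0.
Check two-phase: ΣzᵢKᵢ = 1.4323 > 1 and Σzᵢ/Kᵢ = 1.1137 > 1, so g(0) = 0.4323 > 0 and g(1) = -0.1137 < 0.
Newton iteration, β⁰ = 0.33:
  β = 0.3300: g = 0.20979, g' = -0.5087 → β = 0.7424
  β = 0.7424: g = 0.02097, g' = -0.4608 → β = 0.7879
  β = 0.7879: g = -0.00031, g' = -0.4753 → β = 0.7872
Converged at β = 0.7872.
Compositions from xᵢ = zᵢ/(1+β(Kᵢ−1)), yᵢ = Kᵢxᵢ:
  benzene: x = 0.0898, y = 0.2554
  n-heptane: x = 0.1496, y = 0.2479
  toluene: x = 0.1923, y = 0.2368
  ethylbenzene: x = 0.2920, y = 0.1472
  o-xylene: x = 0.2762, y = 0.1127

x_toluene = 0.1923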